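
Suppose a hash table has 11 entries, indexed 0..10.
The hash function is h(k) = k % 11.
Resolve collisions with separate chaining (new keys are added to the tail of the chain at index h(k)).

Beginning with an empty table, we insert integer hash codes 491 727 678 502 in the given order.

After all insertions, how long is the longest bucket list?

3

491 → bucket 7
727 → bucket 1
678 → bucket 7 (collision)
502 → bucket 7 (collision)
Final buckets:
0: —
1: 727
2: —
3: —
4: —
5: —
6: —
7: 491 -> 678 -> 502
8: —
9: —
10: —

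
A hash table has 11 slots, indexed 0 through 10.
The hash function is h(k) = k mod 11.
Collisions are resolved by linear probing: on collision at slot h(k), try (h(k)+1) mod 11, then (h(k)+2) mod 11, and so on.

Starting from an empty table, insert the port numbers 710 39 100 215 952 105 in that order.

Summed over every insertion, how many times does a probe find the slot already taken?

710: h=6 -> slot 6
39: h=6, probe 6,7 -> slot 7
100: h=1 -> slot 1
215: h=6, probe 6,7,8 -> slot 8
952: h=6, probe 6,7,8,9 -> slot 9
105: h=6, probe 6,7,8,9,10 -> slot 10
Table: [∅, 100, ∅, ∅, ∅, ∅, 710, 39, 215, 952, 105]

10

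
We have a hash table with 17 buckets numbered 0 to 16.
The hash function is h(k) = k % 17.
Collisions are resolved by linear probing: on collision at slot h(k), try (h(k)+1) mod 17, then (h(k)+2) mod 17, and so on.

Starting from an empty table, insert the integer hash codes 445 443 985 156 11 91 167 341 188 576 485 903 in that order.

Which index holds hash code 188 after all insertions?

5

445: h=3 → slot 3
443: h=1 → slot 1
985: h=16 → slot 16
156: h=3, probe 3,4 → slot 4
11: h=11 → slot 11
91: h=6 → slot 6
167: h=14 → slot 14
341: h=1, probe 1,2 → slot 2
188: h=1, probe 1,2,3,4,5 → slot 5
576: h=15 → slot 15
485: h=9 → slot 9
903: h=2, probe 2,3,4,5,6,7 → slot 7
Table: [-, 443, 341, 445, 156, 188, 91, 903, -, 485, -, 11, -, -, 167, 576, 985]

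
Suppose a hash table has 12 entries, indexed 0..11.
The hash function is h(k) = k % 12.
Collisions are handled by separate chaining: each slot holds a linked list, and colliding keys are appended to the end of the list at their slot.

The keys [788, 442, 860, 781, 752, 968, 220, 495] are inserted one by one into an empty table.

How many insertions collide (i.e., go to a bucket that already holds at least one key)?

788 -> bucket 8
442 -> bucket 10
860 -> bucket 8 (collision)
781 -> bucket 1
752 -> bucket 8 (collision)
968 -> bucket 8 (collision)
220 -> bucket 4
495 -> bucket 3
Final buckets:
0: -
1: 781
2: -
3: 495
4: 220
5: -
6: -
7: -
8: 788 -> 860 -> 752 -> 968
9: -
10: 442
11: -

3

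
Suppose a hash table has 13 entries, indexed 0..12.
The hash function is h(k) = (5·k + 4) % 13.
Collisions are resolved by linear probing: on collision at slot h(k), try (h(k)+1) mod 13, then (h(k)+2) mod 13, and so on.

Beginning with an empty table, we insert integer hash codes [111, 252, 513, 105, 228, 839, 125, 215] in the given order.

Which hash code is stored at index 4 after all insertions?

215

111 hashes to 0; slot 0 is free → place at 0.
252 hashes to 3; slot 3 is free → place at 3.
513 hashes to 8; slot 8 is free → place at 8.
105 hashes to 9; slot 9 is free → place at 9.
228 hashes to 0; 0 taken → place at 1.
839 hashes to 0; 0,1 taken → place at 2.
125 hashes to 5; slot 5 is free → place at 5.
215 hashes to 0; 0,1,2,3 taken → place at 4.
Table: [111, 228, 839, 252, 215, 125, -, -, 513, 105, -, -, -]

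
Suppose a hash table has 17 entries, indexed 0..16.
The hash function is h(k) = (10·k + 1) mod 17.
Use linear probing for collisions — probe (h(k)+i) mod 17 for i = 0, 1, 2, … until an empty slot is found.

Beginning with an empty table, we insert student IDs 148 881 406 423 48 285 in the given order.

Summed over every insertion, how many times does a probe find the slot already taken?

2

Insert 148: h=2, slot 2 empty -> index 2.
Insert 881: h=5, slot 5 empty -> index 5.
Insert 406: h=15, slot 15 empty -> index 15.
Insert 423: h=15, slot 15 occupied -> index 16.
Insert 48: h=5, slot 5 occupied -> index 6.
Insert 285: h=12, slot 12 empty -> index 12.
Table: [_, _, 148, _, _, 881, 48, _, _, _, _, _, 285, _, _, 406, 423]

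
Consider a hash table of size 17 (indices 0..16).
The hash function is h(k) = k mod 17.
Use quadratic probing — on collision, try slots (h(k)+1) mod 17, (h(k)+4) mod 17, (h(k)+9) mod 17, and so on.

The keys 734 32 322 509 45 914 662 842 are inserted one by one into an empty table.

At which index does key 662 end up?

Insert 734: h=3, slot 3 empty => index 3.
Insert 32: h=15, slot 15 empty => index 15.
Insert 322: h=16, slot 16 empty => index 16.
Insert 509: h=16, slot 16 occupied => index 0.
Insert 45: h=11, slot 11 empty => index 11.
Insert 914: h=13, slot 13 empty => index 13.
Insert 662: h=16, slots 16,0,3 occupied => index 8.
Insert 842: h=9, slot 9 empty => index 9.
Table: [509, _, _, 734, _, _, _, _, 662, 842, _, 45, _, 914, _, 32, 322]

8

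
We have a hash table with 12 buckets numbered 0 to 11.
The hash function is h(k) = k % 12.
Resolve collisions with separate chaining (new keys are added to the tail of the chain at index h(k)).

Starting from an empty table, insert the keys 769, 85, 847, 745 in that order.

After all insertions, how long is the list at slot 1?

769 → bucket 1
85 → bucket 1 (collision)
847 → bucket 7
745 → bucket 1 (collision)
Final buckets:
0: —
1: 769 -> 85 -> 745
2: —
3: —
4: —
5: —
6: —
7: 847
8: —
9: —
10: —
11: —

3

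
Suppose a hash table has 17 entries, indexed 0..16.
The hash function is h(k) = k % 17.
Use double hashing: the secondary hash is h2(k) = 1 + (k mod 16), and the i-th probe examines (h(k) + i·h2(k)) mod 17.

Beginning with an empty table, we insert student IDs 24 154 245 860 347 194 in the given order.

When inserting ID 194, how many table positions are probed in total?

4

24 hashes to 7; slot 7 is free => place at 7.
154 hashes to 1; slot 1 is free => place at 1.
245 hashes to 7, h2=6; 7 taken => place at 13.
860 hashes to 10; slot 10 is free => place at 10.
347 hashes to 7, h2=12; 7 taken => place at 2.
194 hashes to 7, h2=3; 7,10,13 taken => place at 16.
Table: [∅, 154, 347, ∅, ∅, ∅, ∅, 24, ∅, ∅, 860, ∅, ∅, 245, ∅, ∅, 194]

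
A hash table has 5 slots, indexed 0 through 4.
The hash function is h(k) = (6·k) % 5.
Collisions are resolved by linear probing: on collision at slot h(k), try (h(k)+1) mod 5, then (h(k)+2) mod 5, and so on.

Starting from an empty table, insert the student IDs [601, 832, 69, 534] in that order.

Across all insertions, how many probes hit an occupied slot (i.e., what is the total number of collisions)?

1

Insert 601: h=1, slot 1 empty => index 1.
Insert 832: h=2, slot 2 empty => index 2.
Insert 69: h=4, slot 4 empty => index 4.
Insert 534: h=4, slot 4 occupied => index 0.
Table: [534, 601, 832, ∅, 69]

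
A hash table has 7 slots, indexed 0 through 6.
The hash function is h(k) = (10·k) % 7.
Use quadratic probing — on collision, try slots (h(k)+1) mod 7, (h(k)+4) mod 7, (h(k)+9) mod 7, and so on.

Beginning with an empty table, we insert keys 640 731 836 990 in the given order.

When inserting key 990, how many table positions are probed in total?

4

640: h=2 => slot 2
731: h=2, probe 2,3 => slot 3
836: h=2, probe 2,3,6 => slot 6
990: h=2, probe 2,3,6,4 => slot 4
Table: [., ., 640, 731, 990, ., 836]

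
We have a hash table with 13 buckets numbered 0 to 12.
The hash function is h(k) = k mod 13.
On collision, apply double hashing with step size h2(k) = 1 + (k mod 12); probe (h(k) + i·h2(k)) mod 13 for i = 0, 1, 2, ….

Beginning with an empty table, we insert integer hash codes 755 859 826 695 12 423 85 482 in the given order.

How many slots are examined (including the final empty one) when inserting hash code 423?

2

Insert 755: h=1, slot 1 empty => index 1.
Insert 859: h=1, h2=8, slot 1 occupied => index 9.
Insert 826: h=7, slot 7 empty => index 7.
Insert 695: h=6, slot 6 empty => index 6.
Insert 12: h=12, slot 12 empty => index 12.
Insert 423: h=7, h2=4, slot 7 occupied => index 11.
Insert 85: h=7, h2=2, slots 7,9,11 occupied => index 0.
Insert 482: h=1, h2=3, slot 1 occupied => index 4.
Table: [85, 755, —, —, 482, —, 695, 826, —, 859, —, 423, 12]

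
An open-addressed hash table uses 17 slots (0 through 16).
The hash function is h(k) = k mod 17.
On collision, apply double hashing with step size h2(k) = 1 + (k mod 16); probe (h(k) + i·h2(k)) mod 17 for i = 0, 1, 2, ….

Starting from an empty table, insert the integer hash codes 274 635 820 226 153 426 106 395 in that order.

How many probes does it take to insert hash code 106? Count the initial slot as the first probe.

2

274 hashes to 2; slot 2 is free -> place at 2.
635 hashes to 6; slot 6 is free -> place at 6.
820 hashes to 4; slot 4 is free -> place at 4.
226 hashes to 5; slot 5 is free -> place at 5.
153 hashes to 0; slot 0 is free -> place at 0.
426 hashes to 1; slot 1 is free -> place at 1.
106 hashes to 4, h2=11; 4 taken -> place at 15.
395 hashes to 4, h2=12; 4 taken -> place at 16.
Table: [153, 426, 274, _, 820, 226, 635, _, _, _, _, _, _, _, _, 106, 395]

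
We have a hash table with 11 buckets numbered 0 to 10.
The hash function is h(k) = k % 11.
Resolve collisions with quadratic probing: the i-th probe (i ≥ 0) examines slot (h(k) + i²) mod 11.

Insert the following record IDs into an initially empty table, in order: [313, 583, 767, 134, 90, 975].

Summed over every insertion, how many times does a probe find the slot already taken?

313 hashes to 5; slot 5 is free → place at 5.
583 hashes to 0; slot 0 is free → place at 0.
767 hashes to 8; slot 8 is free → place at 8.
134 hashes to 2; slot 2 is free → place at 2.
90 hashes to 2; 2 taken → place at 3.
975 hashes to 7; slot 7 is free → place at 7.
Table: [583, ∅, 134, 90, ∅, 313, ∅, 975, 767, ∅, ∅]

1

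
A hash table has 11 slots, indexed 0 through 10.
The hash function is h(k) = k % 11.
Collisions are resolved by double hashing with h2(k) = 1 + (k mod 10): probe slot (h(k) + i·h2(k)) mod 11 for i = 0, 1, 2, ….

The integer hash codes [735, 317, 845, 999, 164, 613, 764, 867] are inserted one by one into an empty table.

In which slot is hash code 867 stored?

735: h=9 => slot 9
317: h=9, h2=8, probe 9,6 => slot 6
845: h=9, h2=6, probe 9,4 => slot 4
999: h=9, h2=10, probe 9,8 => slot 8
164: h=10 => slot 10
613: h=8, h2=4, probe 8,1 => slot 1
764: h=5 => slot 5
867: h=9, h2=8, probe 9,6,3 => slot 3
Table: [., 613, ., 867, 845, 764, 317, ., 999, 735, 164]

3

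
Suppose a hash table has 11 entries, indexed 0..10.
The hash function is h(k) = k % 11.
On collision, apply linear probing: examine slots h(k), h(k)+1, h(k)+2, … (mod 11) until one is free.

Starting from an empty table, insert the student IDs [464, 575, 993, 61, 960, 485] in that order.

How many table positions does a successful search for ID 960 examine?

3

464 hashes to 2; slot 2 is free -> place at 2.
575 hashes to 3; slot 3 is free -> place at 3.
993 hashes to 3; 3 taken -> place at 4.
61 hashes to 6; slot 6 is free -> place at 6.
960 hashes to 3; 3,4 taken -> place at 5.
485 hashes to 1; slot 1 is free -> place at 1.
Table: [., 485, 464, 575, 993, 960, 61, ., ., ., .]
Lookup 960: h=3, probe 3,4,5 → found at 5.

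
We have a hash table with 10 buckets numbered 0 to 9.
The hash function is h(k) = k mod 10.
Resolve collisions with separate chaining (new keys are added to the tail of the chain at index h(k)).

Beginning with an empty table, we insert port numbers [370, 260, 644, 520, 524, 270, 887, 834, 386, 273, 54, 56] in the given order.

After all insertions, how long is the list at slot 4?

370 -> bucket 0
260 -> bucket 0 (collision)
644 -> bucket 4
520 -> bucket 0 (collision)
524 -> bucket 4 (collision)
270 -> bucket 0 (collision)
887 -> bucket 7
834 -> bucket 4 (collision)
386 -> bucket 6
273 -> bucket 3
54 -> bucket 4 (collision)
56 -> bucket 6 (collision)
Final buckets:
0: 370 -> 260 -> 520 -> 270
1: _
2: _
3: 273
4: 644 -> 524 -> 834 -> 54
5: _
6: 386 -> 56
7: 887
8: _
9: _

4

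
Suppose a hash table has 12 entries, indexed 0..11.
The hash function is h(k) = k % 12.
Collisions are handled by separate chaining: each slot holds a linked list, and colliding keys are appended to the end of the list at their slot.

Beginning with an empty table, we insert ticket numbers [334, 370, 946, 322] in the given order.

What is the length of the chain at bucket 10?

Insert 334: h=10, bucket 10 empty → new chain.
Insert 370: h=10, bucket 10 nonempty → append to chain.
Insert 946: h=10, bucket 10 nonempty → append to chain.
Insert 322: h=10, bucket 10 nonempty → append to chain.
Final buckets:
0: ∅
1: ∅
2: ∅
3: ∅
4: ∅
5: ∅
6: ∅
7: ∅
8: ∅
9: ∅
10: 334 -> 370 -> 946 -> 322
11: ∅

4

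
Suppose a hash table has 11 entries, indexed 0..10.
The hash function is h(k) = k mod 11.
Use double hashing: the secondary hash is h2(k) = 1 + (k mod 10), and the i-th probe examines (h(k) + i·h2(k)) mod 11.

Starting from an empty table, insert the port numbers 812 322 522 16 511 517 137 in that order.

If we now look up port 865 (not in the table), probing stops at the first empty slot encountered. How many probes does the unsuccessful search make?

3

812 hashes to 9; slot 9 is free → place at 9.
322 hashes to 3; slot 3 is free → place at 3.
522 hashes to 5; slot 5 is free → place at 5.
16 hashes to 5, h2=7; 5 taken → place at 1.
511 hashes to 5, h2=2; 5 taken → place at 7.
517 hashes to 0; slot 0 is free → place at 0.
137 hashes to 5, h2=8; 5 taken → place at 2.
Table: [517, 16, 137, 322, ., 522, ., 511, ., 812, .]
Lookup 865: h=7, h2=6, probe 7,2,8 → slot 8 empty, not found.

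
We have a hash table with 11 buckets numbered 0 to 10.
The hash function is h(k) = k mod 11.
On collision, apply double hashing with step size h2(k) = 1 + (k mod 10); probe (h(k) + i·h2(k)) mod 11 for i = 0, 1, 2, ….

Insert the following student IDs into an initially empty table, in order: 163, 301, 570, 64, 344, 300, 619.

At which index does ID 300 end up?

163: h=9 -> slot 9
301: h=4 -> slot 4
570: h=9, h2=1, probe 9,10 -> slot 10
64: h=9, h2=5, probe 9,3 -> slot 3
344: h=3, h2=5, probe 3,8 -> slot 8
300: h=3, h2=1, probe 3,4,5 -> slot 5
619: h=3, h2=10, probe 3,2 -> slot 2
Table: [-, -, 619, 64, 301, 300, -, -, 344, 163, 570]

5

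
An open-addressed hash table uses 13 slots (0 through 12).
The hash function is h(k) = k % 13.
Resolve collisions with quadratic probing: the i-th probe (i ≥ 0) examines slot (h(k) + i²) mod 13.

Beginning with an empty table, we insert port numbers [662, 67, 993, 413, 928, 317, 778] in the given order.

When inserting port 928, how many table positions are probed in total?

2

662 hashes to 12; slot 12 is free → place at 12.
67 hashes to 2; slot 2 is free → place at 2.
993 hashes to 5; slot 5 is free → place at 5.
413 hashes to 10; slot 10 is free → place at 10.
928 hashes to 5; 5 taken → place at 6.
317 hashes to 5; 5,6 taken → place at 9.
778 hashes to 11; slot 11 is free → place at 11.
Table: [-, -, 67, -, -, 993, 928, -, -, 317, 413, 778, 662]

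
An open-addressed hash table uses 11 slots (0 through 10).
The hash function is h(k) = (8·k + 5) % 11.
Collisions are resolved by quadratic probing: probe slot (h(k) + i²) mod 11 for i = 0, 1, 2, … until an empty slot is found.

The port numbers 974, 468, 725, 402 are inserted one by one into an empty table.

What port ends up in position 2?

974 hashes to 9; slot 9 is free => place at 9.
468 hashes to 9; 9 taken => place at 10.
725 hashes to 8; slot 8 is free => place at 8.
402 hashes to 9; 9,10 taken => place at 2.
Table: [., ., 402, ., ., ., ., ., 725, 974, 468]

402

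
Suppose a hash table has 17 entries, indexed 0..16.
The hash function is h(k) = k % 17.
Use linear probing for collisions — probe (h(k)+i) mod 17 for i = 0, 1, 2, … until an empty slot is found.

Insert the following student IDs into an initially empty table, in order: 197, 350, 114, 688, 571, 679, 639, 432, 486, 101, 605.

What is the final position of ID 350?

Insert 197: h=10, slot 10 empty => index 10.
Insert 350: h=10, slot 10 occupied => index 11.
Insert 114: h=12, slot 12 empty => index 12.
Insert 688: h=8, slot 8 empty => index 8.
Insert 571: h=10, slots 10,11,12 occupied => index 13.
Insert 679: h=16, slot 16 empty => index 16.
Insert 639: h=10, slots 10,11,12,13 occupied => index 14.
Insert 432: h=7, slot 7 empty => index 7.
Insert 486: h=10, slots 10,11,12,13,14 occupied => index 15.
Insert 101: h=16, slot 16 occupied => index 0.
Insert 605: h=10, slots 10,11,12,13,14,15,16,0 occupied => index 1.
Table: [101, 605, _, _, _, _, _, 432, 688, _, 197, 350, 114, 571, 639, 486, 679]

11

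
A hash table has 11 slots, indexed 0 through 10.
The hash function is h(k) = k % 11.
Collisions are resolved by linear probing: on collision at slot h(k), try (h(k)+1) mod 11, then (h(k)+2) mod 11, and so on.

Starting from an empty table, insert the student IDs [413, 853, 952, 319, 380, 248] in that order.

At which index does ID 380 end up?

9

Insert 413: h=6, slot 6 empty => index 6.
Insert 853: h=6, slot 6 occupied => index 7.
Insert 952: h=6, slots 6,7 occupied => index 8.
Insert 319: h=0, slot 0 empty => index 0.
Insert 380: h=6, slots 6,7,8 occupied => index 9.
Insert 248: h=6, slots 6,7,8,9 occupied => index 10.
Table: [319, —, —, —, —, —, 413, 853, 952, 380, 248]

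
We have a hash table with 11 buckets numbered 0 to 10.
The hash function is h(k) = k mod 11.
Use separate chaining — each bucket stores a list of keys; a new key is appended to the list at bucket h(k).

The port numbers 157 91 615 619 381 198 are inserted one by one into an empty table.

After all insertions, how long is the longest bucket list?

157 -> bucket 3
91 -> bucket 3 (collision)
615 -> bucket 10
619 -> bucket 3 (collision)
381 -> bucket 7
198 -> bucket 0
Final buckets:
0: 198
1: -
2: -
3: 157 -> 91 -> 619
4: -
5: -
6: -
7: 381
8: -
9: -
10: 615

3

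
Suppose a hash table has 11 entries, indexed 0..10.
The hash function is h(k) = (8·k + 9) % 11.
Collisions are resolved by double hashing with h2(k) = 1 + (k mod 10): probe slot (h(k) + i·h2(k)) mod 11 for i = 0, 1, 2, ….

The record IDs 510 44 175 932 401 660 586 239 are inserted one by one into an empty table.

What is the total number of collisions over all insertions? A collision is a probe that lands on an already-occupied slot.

2

510 hashes to 8; slot 8 is free → place at 8.
44 hashes to 9; slot 9 is free → place at 9.
175 hashes to 1; slot 1 is free → place at 1.
932 hashes to 7; slot 7 is free → place at 7.
401 hashes to 5; slot 5 is free → place at 5.
660 hashes to 9, h2=1; 9 taken → place at 10.
586 hashes to 0; slot 0 is free → place at 0.
239 hashes to 7, h2=10; 7 taken → place at 6.
Table: [586, 175, ∅, ∅, ∅, 401, 239, 932, 510, 44, 660]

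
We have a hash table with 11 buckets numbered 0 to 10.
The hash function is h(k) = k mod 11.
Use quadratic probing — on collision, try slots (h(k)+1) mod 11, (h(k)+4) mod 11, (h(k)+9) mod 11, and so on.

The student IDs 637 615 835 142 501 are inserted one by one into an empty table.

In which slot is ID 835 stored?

637 hashes to 10; slot 10 is free → place at 10.
615 hashes to 10; 10 taken → place at 0.
835 hashes to 10; 10,0 taken → place at 3.
142 hashes to 10; 10,0,3 taken → place at 8.
501 hashes to 6; slot 6 is free → place at 6.
Table: [615, —, —, 835, —, —, 501, —, 142, —, 637]

3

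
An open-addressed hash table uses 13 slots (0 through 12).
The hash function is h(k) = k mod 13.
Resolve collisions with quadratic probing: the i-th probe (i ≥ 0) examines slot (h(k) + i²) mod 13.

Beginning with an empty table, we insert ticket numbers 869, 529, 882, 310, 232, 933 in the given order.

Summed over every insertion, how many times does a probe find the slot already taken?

6

Insert 869: h=11, slot 11 empty => index 11.
Insert 529: h=9, slot 9 empty => index 9.
Insert 882: h=11, slot 11 occupied => index 12.
Insert 310: h=11, slots 11,12 occupied => index 2.
Insert 232: h=11, slots 11,12,2 occupied => index 7.
Insert 933: h=10, slot 10 empty => index 10.
Table: [., ., 310, ., ., ., ., 232, ., 529, 933, 869, 882]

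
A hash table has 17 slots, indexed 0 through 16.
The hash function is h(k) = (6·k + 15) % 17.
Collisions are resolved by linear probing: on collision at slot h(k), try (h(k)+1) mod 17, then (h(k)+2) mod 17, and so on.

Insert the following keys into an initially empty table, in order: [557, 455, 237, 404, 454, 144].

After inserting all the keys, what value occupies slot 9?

557 hashes to 8; slot 8 is free → place at 8.
455 hashes to 8; 8 taken → place at 9.
237 hashes to 9; 9 taken → place at 10.
404 hashes to 8; 8,9,10 taken → place at 11.
454 hashes to 2; slot 2 is free → place at 2.
144 hashes to 12; slot 12 is free → place at 12.
Table: [-, -, 454, -, -, -, -, -, 557, 455, 237, 404, 144, -, -, -, -]

455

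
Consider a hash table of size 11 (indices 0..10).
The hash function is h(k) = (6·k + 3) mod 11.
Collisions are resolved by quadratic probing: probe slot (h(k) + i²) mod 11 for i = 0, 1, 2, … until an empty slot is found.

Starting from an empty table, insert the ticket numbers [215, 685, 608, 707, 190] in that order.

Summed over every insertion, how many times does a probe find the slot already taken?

6

215 hashes to 6; slot 6 is free => place at 6.
685 hashes to 10; slot 10 is free => place at 10.
608 hashes to 10; 10 taken => place at 0.
707 hashes to 10; 10,0 taken => place at 3.
190 hashes to 10; 10,0,3 taken => place at 8.
Table: [608, _, _, 707, _, _, 215, _, 190, _, 685]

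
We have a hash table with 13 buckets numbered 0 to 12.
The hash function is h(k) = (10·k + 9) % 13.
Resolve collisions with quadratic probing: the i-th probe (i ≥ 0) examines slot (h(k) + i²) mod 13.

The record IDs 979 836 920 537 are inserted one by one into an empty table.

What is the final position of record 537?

979: h=10 -> slot 10
836: h=10, probe 10,11 -> slot 11
920: h=5 -> slot 5
537: h=10, probe 10,11,1 -> slot 1
Table: [., 537, ., ., ., 920, ., ., ., ., 979, 836, .]

1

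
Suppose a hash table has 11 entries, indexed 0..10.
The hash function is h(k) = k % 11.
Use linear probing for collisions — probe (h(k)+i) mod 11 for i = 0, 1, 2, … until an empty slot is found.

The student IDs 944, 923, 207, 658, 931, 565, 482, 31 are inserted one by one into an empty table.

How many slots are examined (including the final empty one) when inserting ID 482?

944: h=9 => slot 9
923: h=10 => slot 10
207: h=9, probe 9,10,0 => slot 0
658: h=9, probe 9,10,0,1 => slot 1
931: h=7 => slot 7
565: h=4 => slot 4
482: h=9, probe 9,10,0,1,2 => slot 2
31: h=9, probe 9,10,0,1,2,3 => slot 3
Table: [207, 658, 482, 31, 565, —, —, 931, —, 944, 923]

5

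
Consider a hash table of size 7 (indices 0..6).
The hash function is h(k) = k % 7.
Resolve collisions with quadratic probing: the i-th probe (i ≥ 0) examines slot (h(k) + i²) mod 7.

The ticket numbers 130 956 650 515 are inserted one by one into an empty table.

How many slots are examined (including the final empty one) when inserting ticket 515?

3

130 hashes to 4; slot 4 is free → place at 4.
956 hashes to 4; 4 taken → place at 5.
650 hashes to 6; slot 6 is free → place at 6.
515 hashes to 4; 4,5 taken → place at 1.
Table: [—, 515, —, —, 130, 956, 650]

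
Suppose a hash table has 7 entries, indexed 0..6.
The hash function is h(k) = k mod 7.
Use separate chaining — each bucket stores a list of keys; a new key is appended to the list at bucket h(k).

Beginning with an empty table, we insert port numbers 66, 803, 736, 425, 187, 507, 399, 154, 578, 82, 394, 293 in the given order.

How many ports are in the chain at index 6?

1

66 -> bucket 3
803 -> bucket 5
736 -> bucket 1
425 -> bucket 5 (collision)
187 -> bucket 5 (collision)
507 -> bucket 3 (collision)
399 -> bucket 0
154 -> bucket 0 (collision)
578 -> bucket 4
82 -> bucket 5 (collision)
394 -> bucket 2
293 -> bucket 6
Final buckets:
0: 399 -> 154
1: 736
2: 394
3: 66 -> 507
4: 578
5: 803 -> 425 -> 187 -> 82
6: 293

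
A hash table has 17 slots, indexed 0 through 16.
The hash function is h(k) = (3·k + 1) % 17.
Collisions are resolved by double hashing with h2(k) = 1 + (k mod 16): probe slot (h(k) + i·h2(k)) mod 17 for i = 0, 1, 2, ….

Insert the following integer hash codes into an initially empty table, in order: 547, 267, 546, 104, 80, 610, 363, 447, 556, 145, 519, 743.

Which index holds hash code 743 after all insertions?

9

547 hashes to 10; slot 10 is free -> place at 10.
267 hashes to 3; slot 3 is free -> place at 3.
546 hashes to 7; slot 7 is free -> place at 7.
104 hashes to 7, h2=9; 7 taken -> place at 16.
80 hashes to 3, h2=1; 3 taken -> place at 4.
610 hashes to 12; slot 12 is free -> place at 12.
363 hashes to 2; slot 2 is free -> place at 2.
447 hashes to 16, h2=16; 16 taken -> place at 15.
556 hashes to 3, h2=13; 3,16,12 taken -> place at 8.
145 hashes to 11; slot 11 is free -> place at 11.
519 hashes to 11, h2=8; 11,2,10 taken -> place at 1.
743 hashes to 3, h2=8; 3,11,2,10,1 taken -> place at 9.
Table: [-, 519, 363, 267, 80, -, -, 546, 556, 743, 547, 145, 610, -, -, 447, 104]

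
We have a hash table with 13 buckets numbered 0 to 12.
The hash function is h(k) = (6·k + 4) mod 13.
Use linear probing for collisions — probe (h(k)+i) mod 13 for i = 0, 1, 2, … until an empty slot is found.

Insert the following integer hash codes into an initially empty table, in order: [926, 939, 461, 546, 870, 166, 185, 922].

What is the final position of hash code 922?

Insert 926: h=9, slot 9 empty => index 9.
Insert 939: h=9, slot 9 occupied => index 10.
Insert 461: h=1, slot 1 empty => index 1.
Insert 546: h=4, slot 4 empty => index 4.
Insert 870: h=11, slot 11 empty => index 11.
Insert 166: h=12, slot 12 empty => index 12.
Insert 185: h=9, slots 9,10,11,12 occupied => index 0.
Insert 922: h=11, slots 11,12,0,1 occupied => index 2.
Table: [185, 461, 922, _, 546, _, _, _, _, 926, 939, 870, 166]

2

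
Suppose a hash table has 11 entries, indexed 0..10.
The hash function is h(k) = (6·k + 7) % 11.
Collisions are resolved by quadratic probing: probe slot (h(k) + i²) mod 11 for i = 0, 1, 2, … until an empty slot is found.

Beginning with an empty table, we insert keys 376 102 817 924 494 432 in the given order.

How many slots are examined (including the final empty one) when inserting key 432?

376: h=8 -> slot 8
102: h=3 -> slot 3
817: h=3, probe 3,4 -> slot 4
924: h=7 -> slot 7
494: h=1 -> slot 1
432: h=3, probe 3,4,7,1,8,6 -> slot 6
Table: [∅, 494, ∅, 102, 817, ∅, 432, 924, 376, ∅, ∅]

6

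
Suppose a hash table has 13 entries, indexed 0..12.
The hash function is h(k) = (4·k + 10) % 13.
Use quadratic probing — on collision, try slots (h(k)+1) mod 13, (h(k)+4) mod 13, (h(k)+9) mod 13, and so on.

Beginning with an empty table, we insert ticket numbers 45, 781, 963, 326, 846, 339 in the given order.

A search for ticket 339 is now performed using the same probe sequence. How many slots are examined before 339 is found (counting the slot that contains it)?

45: h=8 -> slot 8
781: h=1 -> slot 1
963: h=1, probe 1,2 -> slot 2
326: h=1, probe 1,2,5 -> slot 5
846: h=1, probe 1,2,5,10 -> slot 10
339: h=1, probe 1,2,5,10,4 -> slot 4
Table: [—, 781, 963, —, 339, 326, —, —, 45, —, 846, —, —]
Lookup 339: h=1, probe 1,2,5,10,4 → found at 4.

5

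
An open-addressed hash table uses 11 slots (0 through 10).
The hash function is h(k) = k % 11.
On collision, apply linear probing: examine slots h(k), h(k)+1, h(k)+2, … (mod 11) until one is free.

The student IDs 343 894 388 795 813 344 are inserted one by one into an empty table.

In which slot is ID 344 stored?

343: h=2 → slot 2
894: h=3 → slot 3
388: h=3, probe 3,4 → slot 4
795: h=3, probe 3,4,5 → slot 5
813: h=10 → slot 10
344: h=3, probe 3,4,5,6 → slot 6
Table: [., ., 343, 894, 388, 795, 344, ., ., ., 813]

6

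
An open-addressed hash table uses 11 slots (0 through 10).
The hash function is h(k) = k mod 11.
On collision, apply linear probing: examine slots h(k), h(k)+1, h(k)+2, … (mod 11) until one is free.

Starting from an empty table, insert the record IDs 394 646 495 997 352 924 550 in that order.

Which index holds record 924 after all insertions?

2

394 hashes to 9; slot 9 is free => place at 9.
646 hashes to 8; slot 8 is free => place at 8.
495 hashes to 0; slot 0 is free => place at 0.
997 hashes to 7; slot 7 is free => place at 7.
352 hashes to 0; 0 taken => place at 1.
924 hashes to 0; 0,1 taken => place at 2.
550 hashes to 0; 0,1,2 taken => place at 3.
Table: [495, 352, 924, 550, —, —, —, 997, 646, 394, —]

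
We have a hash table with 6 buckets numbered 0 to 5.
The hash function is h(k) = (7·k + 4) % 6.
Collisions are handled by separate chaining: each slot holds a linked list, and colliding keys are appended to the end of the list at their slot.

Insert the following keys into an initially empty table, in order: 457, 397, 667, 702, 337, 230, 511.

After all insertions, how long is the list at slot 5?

5

457 → bucket 5
397 → bucket 5 (collision)
667 → bucket 5 (collision)
702 → bucket 4
337 → bucket 5 (collision)
230 → bucket 0
511 → bucket 5 (collision)
Final buckets:
0: 230
1: _
2: _
3: _
4: 702
5: 457 -> 397 -> 667 -> 337 -> 511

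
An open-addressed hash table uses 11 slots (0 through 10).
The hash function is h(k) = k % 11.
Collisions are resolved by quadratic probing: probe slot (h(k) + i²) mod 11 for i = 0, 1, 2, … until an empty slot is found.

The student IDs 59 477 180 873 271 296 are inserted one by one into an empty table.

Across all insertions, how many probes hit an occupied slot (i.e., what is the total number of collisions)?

6

59 hashes to 4; slot 4 is free => place at 4.
477 hashes to 4; 4 taken => place at 5.
180 hashes to 4; 4,5 taken => place at 8.
873 hashes to 4; 4,5,8 taken => place at 2.
271 hashes to 7; slot 7 is free => place at 7.
296 hashes to 10; slot 10 is free => place at 10.
Table: [., ., 873, ., 59, 477, ., 271, 180, ., 296]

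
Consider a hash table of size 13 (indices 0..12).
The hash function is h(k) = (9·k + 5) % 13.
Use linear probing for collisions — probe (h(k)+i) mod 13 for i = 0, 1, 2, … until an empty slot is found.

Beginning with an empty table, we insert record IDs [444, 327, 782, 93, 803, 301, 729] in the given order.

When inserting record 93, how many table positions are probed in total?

4

444 hashes to 10; slot 10 is free → place at 10.
327 hashes to 10; 10 taken → place at 11.
782 hashes to 10; 10,11 taken → place at 12.
93 hashes to 10; 10,11,12 taken → place at 0.
803 hashes to 4; slot 4 is free → place at 4.
301 hashes to 10; 10,11,12,0 taken → place at 1.
729 hashes to 1; 1 taken → place at 2.
Table: [93, 301, 729, _, 803, _, _, _, _, _, 444, 327, 782]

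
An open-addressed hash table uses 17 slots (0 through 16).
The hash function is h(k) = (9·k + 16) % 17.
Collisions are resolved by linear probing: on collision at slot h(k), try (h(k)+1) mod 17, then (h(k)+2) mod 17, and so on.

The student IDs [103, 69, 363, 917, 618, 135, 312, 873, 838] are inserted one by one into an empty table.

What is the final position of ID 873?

5

103 hashes to 8; slot 8 is free → place at 8.
69 hashes to 8; 8 taken → place at 9.
363 hashes to 2; slot 2 is free → place at 2.
917 hashes to 7; slot 7 is free → place at 7.
618 hashes to 2; 2 taken → place at 3.
135 hashes to 7; 7,8,9 taken → place at 10.
312 hashes to 2; 2,3 taken → place at 4.
873 hashes to 2; 2,3,4 taken → place at 5.
838 hashes to 10; 10 taken → place at 11.
Table: [-, -, 363, 618, 312, 873, -, 917, 103, 69, 135, 838, -, -, -, -, -]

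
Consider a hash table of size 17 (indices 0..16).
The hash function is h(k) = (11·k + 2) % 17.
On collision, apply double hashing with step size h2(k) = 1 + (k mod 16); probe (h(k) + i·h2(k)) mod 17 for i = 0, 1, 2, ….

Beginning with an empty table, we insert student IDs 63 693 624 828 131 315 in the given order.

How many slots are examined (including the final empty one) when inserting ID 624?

63: h=15 => slot 15
693: h=9 => slot 9
624: h=15, h2=1, probe 15,16 => slot 16
828: h=15, h2=13, probe 15,11 => slot 11
131: h=15, h2=4, probe 15,2 => slot 2
315: h=16, h2=12, probe 16,11,6 => slot 6
Table: [-, -, 131, -, -, -, 315, -, -, 693, -, 828, -, -, -, 63, 624]

2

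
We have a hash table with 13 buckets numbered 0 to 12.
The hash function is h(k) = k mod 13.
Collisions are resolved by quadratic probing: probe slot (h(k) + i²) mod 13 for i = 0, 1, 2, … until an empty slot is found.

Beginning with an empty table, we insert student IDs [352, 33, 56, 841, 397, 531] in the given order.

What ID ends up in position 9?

Insert 352: h=1, slot 1 empty => index 1.
Insert 33: h=7, slot 7 empty => index 7.
Insert 56: h=4, slot 4 empty => index 4.
Insert 841: h=9, slot 9 empty => index 9.
Insert 397: h=7, slot 7 occupied => index 8.
Insert 531: h=11, slot 11 empty => index 11.
Table: [∅, 352, ∅, ∅, 56, ∅, ∅, 33, 397, 841, ∅, 531, ∅]

841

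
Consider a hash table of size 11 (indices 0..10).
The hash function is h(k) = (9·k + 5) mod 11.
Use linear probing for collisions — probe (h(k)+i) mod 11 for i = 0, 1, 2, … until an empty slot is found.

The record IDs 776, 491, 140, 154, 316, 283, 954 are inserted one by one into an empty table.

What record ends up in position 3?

283

776: h=4 => slot 4
491: h=2 => slot 2
140: h=0 => slot 0
154: h=5 => slot 5
316: h=0, probe 0,1 => slot 1
283: h=0, probe 0,1,2,3 => slot 3
954: h=0, probe 0,1,2,3,4,5,6 => slot 6
Table: [140, 316, 491, 283, 776, 154, 954, _, _, _, _]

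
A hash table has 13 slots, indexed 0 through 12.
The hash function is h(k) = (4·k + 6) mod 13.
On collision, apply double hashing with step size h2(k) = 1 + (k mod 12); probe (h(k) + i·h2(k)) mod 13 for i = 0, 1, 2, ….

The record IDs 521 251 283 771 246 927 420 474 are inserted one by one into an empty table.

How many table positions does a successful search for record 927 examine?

3

521 hashes to 10; slot 10 is free -> place at 10.
251 hashes to 9; slot 9 is free -> place at 9.
283 hashes to 7; slot 7 is free -> place at 7.
771 hashes to 9, h2=4; 9 taken -> place at 0.
246 hashes to 2; slot 2 is free -> place at 2.
927 hashes to 9, h2=4; 9,0 taken -> place at 4.
420 hashes to 9, h2=1; 9,10 taken -> place at 11.
474 hashes to 4, h2=7; 4,11 taken -> place at 5.
Table: [771, -, 246, -, 927, 474, -, 283, -, 251, 521, 420, -]
Lookup 927: h=9, h2=4, probe 9,0,4 → found at 4.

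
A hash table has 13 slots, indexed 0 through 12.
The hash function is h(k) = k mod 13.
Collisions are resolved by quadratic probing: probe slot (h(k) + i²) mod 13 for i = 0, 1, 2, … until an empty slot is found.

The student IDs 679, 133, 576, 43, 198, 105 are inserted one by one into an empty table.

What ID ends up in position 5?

576

679: h=3 -> slot 3
133: h=3, probe 3,4 -> slot 4
576: h=4, probe 4,5 -> slot 5
43: h=4, probe 4,5,8 -> slot 8
198: h=3, probe 3,4,7 -> slot 7
105: h=1 -> slot 1
Table: [∅, 105, ∅, 679, 133, 576, ∅, 198, 43, ∅, ∅, ∅, ∅]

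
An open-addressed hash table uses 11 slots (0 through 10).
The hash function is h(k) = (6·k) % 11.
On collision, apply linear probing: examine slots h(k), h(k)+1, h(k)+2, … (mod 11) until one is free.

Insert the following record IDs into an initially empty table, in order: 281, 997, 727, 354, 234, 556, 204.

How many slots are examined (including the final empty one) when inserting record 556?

2

281: h=3 → slot 3
997: h=9 → slot 9
727: h=6 → slot 6
354: h=1 → slot 1
234: h=7 → slot 7
556: h=3, probe 3,4 → slot 4
204: h=3, probe 3,4,5 → slot 5
Table: [_, 354, _, 281, 556, 204, 727, 234, _, 997, _]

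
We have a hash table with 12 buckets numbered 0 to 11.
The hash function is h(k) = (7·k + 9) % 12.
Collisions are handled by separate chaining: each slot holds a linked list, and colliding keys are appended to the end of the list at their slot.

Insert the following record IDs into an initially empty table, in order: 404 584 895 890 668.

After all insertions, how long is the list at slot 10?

Insert 404: h=5, bucket 5 empty → new chain.
Insert 584: h=5, bucket 5 nonempty → append to chain.
Insert 895: h=10, bucket 10 empty → new chain.
Insert 890: h=11, bucket 11 empty → new chain.
Insert 668: h=5, bucket 5 nonempty → append to chain.
Final buckets:
0: ∅
1: ∅
2: ∅
3: ∅
4: ∅
5: 404 -> 584 -> 668
6: ∅
7: ∅
8: ∅
9: ∅
10: 895
11: 890

1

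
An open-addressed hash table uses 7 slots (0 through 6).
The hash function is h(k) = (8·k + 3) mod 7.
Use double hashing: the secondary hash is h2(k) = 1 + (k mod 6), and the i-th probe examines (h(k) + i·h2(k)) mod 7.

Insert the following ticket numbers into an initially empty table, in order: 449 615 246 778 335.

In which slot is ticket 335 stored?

Insert 449: h=4, slot 4 empty → index 4.
Insert 615: h=2, slot 2 empty → index 2.
Insert 246: h=4, h2=1, slot 4 occupied → index 5.
Insert 778: h=4, h2=5, slots 4,2 occupied → index 0.
Insert 335: h=2, h2=6, slot 2 occupied → index 1.
Table: [778, 335, 615, _, 449, 246, _]

1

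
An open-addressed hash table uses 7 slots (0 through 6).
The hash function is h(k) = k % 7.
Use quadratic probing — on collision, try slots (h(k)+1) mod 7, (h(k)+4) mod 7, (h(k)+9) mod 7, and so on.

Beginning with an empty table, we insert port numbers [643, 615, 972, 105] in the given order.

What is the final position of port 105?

643: h=6 -> slot 6
615: h=6, probe 6,0 -> slot 0
972: h=6, probe 6,0,3 -> slot 3
105: h=0, probe 0,1 -> slot 1
Table: [615, 105, -, 972, -, -, 643]

1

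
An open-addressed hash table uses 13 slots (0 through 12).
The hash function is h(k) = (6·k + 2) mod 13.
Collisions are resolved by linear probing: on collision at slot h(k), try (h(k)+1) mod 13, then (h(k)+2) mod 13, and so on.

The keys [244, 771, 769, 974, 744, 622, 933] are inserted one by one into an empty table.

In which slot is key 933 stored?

244: h=10 → slot 10
771: h=0 → slot 0
769: h=1 → slot 1
974: h=9 → slot 9
744: h=7 → slot 7
622: h=3 → slot 3
933: h=10, probe 10,11 → slot 11
Table: [771, 769, -, 622, -, -, -, 744, -, 974, 244, 933, -]

11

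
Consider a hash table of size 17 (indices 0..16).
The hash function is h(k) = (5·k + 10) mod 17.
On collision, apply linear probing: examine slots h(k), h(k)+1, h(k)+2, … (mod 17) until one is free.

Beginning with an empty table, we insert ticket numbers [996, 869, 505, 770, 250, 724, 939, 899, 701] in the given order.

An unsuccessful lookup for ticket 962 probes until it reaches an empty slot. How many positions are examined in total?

996: h=9 → slot 9
869: h=3 → slot 3
505: h=2 → slot 2
770: h=1 → slot 1
250: h=2, probe 2,3,4 → slot 4
724: h=9, probe 9,10 → slot 10
939: h=13 → slot 13
899: h=0 → slot 0
701: h=13, probe 13,14 → slot 14
Table: [899, 770, 505, 869, 250, —, —, —, —, 996, 724, —, —, 939, 701, —, —]
Lookup 962: h=9, probe 9,10,11 → slot 11 empty, not found.

3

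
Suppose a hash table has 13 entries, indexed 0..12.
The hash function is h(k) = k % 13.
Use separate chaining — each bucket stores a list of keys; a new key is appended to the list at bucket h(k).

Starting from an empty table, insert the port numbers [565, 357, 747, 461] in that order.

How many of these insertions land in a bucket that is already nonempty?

3

565 → bucket 6
357 → bucket 6 (collision)
747 → bucket 6 (collision)
461 → bucket 6 (collision)
Final buckets:
0: -
1: -
2: -
3: -
4: -
5: -
6: 565 -> 357 -> 747 -> 461
7: -
8: -
9: -
10: -
11: -
12: -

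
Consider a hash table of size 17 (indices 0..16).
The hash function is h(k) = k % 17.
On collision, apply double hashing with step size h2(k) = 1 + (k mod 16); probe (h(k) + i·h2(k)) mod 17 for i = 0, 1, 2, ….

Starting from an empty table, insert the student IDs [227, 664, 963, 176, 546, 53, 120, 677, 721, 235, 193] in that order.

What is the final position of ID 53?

227: h=6 -> slot 6
664: h=1 -> slot 1
963: h=11 -> slot 11
176: h=6, h2=1, probe 6,7 -> slot 7
546: h=2 -> slot 2
53: h=2, h2=6, probe 2,8 -> slot 8
120: h=1, h2=9, probe 1,10 -> slot 10
677: h=14 -> slot 14
721: h=7, h2=2, probe 7,9 -> slot 9
235: h=14, h2=12, probe 14,9,4 -> slot 4
193: h=6, h2=2, probe 6,8,10,12 -> slot 12
Table: [., 664, 546, ., 235, ., 227, 176, 53, 721, 120, 963, 193, ., 677, ., .]

8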